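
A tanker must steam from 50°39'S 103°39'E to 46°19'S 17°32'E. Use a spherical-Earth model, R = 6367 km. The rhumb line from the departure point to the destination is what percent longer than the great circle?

Great circle: σ = 0.9411 rad → d_gc = Rσ = 5992.2 km
Rhumb: Δφ = +0.0756, Δλ = -1.5030, Δψ = +0.1142, q = Δφ/Δψ = 0.6623 → d_rh = R√(Δφ²+q²Δλ²) = 6356.1 km
Excess = (6356.1 − 5992.2) / 5992.2 = 363.9 / 5992.2 = 6.07% ≈ 6.1%

6.1%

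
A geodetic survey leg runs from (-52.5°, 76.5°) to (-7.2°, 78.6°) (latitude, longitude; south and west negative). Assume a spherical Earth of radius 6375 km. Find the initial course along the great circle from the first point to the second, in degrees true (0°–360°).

N = sin Δλ·cos φ₂ = +0.0364;  D = cos φ₁ sin φ₂ − sin φ₁ cos φ₂ cos Δλ = +0.7103
initial course = atan2(N, D) = 2.93°

2.9°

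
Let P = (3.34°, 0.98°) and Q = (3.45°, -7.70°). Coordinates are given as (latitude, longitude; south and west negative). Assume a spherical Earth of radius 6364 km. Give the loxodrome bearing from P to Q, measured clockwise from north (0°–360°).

270.7°

Δψ = ln[tan(π/4+φ₂/2)/tan(π/4+φ₁/2)] = +0.0019
Δλ = -0.1515 rad (taken the short way round)
course = atan2(Δλ, Δψ) = 270.73°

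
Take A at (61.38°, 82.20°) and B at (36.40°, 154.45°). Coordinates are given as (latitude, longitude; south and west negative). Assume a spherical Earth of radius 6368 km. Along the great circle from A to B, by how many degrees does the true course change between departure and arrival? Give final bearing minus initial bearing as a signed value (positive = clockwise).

+58.8°

At departure: θ₁ = atan2(sin Δλ cos φ₂, cos φ₁ sin φ₂ − sin φ₁ cos φ₂ cos Δλ) = 84.87°
At arrival: θ₂ = atan2(sin Δλ cos φ₁, −cos φ₂ sin φ₁ + sin φ₂ cos φ₁ cos Δλ) = 143.65°
Δθ = θ₂ − θ₁ = +58.8°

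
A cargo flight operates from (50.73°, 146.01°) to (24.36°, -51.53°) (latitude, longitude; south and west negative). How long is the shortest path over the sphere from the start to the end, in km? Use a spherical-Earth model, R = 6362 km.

11473 km

Haversine: a = sin²(Δφ/2)+cos φ₁ cos φ₂ sin²(Δλ/2) = 0.61525;  σ = 2·atan2(√a,√(1−a))
σ = 103.326° → d = Rσ = 6362·1.80338 = 11473 km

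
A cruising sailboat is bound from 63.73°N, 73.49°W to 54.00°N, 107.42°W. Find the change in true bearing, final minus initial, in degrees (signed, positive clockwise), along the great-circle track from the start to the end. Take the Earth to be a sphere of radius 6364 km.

Initial bearing θ₁ = atan2(sin Δλ cos φ₂, cos φ₁ sin φ₂ − sin φ₁ cos φ₂ cos Δλ) = 256.42°
Final bearing θ₂ = (initial bearing from the destination back to the start) + 180° = 227.05°
Δθ = θ₂ − θ₁ = -29.4°

-29.4°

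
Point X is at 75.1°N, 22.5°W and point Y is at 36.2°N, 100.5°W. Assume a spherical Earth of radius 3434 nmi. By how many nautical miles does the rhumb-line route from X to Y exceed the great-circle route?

Great circle: cos σ = sin φ₁ sin φ₂ + cos φ₁ cos φ₂ cos Δλ,  σ = 0.9098 rad → d_gc = 3124.3 nmi
Rhumb line: Δψ = -1.3558, q = Δφ/Δψ = 0.5008, d_rh = R√(Δφ²+q²Δλ²) = 3304.0 nmi
Excess = 3304.0 − 3124.3 = 179.7 ≈ 180 nmi

180 nmi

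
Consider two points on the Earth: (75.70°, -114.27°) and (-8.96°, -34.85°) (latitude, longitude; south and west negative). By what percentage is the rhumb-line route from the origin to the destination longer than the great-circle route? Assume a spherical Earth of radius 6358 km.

Great circle: σ = 1.6771 rad → d_gc = Rσ = 10663.1 km
Rhumb: Δφ = -1.4776, Δλ = +1.3861, Δψ = -2.2329, q = Δφ/Δψ = 0.6617 → d_rh = R√(Δφ²+q²Δλ²) = 11057.5 km
Excess = (11057.5 − 10663.1) / 10663.1 = 394.4 / 10663.1 = 3.70% ≈ 3.7%

3.7%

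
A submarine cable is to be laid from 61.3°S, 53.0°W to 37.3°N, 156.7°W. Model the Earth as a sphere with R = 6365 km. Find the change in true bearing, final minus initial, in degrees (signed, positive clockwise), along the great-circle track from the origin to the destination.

Initial bearing θ₁ = atan2(sin Δλ cos φ₂, cos φ₁ sin φ₂ − sin φ₁ cos φ₂ cos Δλ) = 279.24°
Final bearing θ₂ = (initial bearing from the destination back to the start) + 180° = 323.43°
Δθ = θ₂ − θ₁ = +44.2°

+44.2°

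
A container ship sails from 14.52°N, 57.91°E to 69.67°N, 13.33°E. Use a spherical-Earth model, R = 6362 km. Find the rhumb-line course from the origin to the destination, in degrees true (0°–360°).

Meridional parts: M(φ₁)=+0.2562, M(φ₂)=+1.7187 → ΔM = +1.4625;  Δλ = -0.7781 rad
tan C = Δλ / ΔM = -0.5320 → C = 331.99°

332.0°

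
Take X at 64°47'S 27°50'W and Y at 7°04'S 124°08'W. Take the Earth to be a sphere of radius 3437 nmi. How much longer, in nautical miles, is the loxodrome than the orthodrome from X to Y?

295 nmi

Great circle: cos σ = sin φ₁ sin φ₂ + cos φ₁ cos φ₂ cos Δλ,  σ = 1.5058 rad → d_gc = 5175.6 nmi
Rhumb line: Δψ = +1.3739, q = Δφ/Δψ = 0.7332, d_rh = R√(Δφ²+q²Δλ²) = 5470.6 nmi
Excess = 5470.6 − 5175.6 = 295.0 ≈ 295 nmi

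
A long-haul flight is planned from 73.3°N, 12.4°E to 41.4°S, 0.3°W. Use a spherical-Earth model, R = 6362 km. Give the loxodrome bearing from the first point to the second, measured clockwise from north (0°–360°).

Δψ = ln[tan(π/4+φ₂/2)/tan(π/4+φ₁/2)] = -2.7140
Δλ = -0.2217 rad (taken the short way round)
course = atan2(Δλ, Δψ) = 184.67°

184.7°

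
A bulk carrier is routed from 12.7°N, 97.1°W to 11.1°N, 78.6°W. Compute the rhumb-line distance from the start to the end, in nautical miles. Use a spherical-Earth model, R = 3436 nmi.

1090 nmi

Rhumb course C = atan2(Δλ, Δψ) with Δψ = ln[tan(π/4+φ₂/2)/tan(π/4+φ₁/2)] = -0.0285, Δλ = +0.3229 → C = 95.05°
d = R·|Δφ| / |cos C| = 3436·0.02793 / 0.08805 = 1090 nmi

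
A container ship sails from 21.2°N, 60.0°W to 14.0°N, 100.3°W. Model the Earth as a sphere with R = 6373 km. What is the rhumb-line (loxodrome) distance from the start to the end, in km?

Rhumb course C = atan2(Δλ, Δψ) with Δψ = ln[tan(π/4+φ₂/2)/tan(π/4+φ₁/2)] = -0.1319, Δλ = -0.7034 → C = 259.38°
d = R·|Δφ| / |cos C| = 6373·0.12566 / 0.18437 = 4344 km

4344 km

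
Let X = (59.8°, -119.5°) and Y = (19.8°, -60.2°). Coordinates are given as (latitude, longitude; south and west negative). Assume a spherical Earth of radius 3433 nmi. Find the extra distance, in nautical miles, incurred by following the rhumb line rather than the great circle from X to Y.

Great circle: cos σ = sin φ₁ sin φ₂ + cos φ₁ cos φ₂ cos Δλ,  σ = 1.0070 rad → d_gc = 3457.05 nmi
Rhumb line: Δψ = -0.9573, q = Δφ/Δψ = 0.7292, d_rh = R√(Δφ²+q²Δλ²) = 3529.56 nmi
Excess = 3529.56 − 3457.05 = 72.51 ≈ 73 nmi

73 nmi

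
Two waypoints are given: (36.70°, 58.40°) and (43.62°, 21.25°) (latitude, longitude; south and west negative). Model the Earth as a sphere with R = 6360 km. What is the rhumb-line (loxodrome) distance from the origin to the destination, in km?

3239 km

Rhumb course C = atan2(Δλ, Δψ) with Δψ = ln[tan(π/4+φ₂/2)/tan(π/4+φ₁/2)] = +0.1583, Δλ = -0.6484 → C = 283.72°
d = R·|Δφ| / |cos C| = 6360·0.12078 / 0.23713 = 3239 km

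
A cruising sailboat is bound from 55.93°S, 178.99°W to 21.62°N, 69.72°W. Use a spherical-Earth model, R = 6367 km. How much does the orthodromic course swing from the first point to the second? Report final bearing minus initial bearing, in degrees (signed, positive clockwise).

-56.1°

At departure: θ₁ = atan2(sin Δλ cos φ₂, cos φ₁ sin φ₂ − sin φ₁ cos φ₂ cos Δλ) = 93.11°
At arrival: θ₂ = atan2(sin Δλ cos φ₁, −cos φ₂ sin φ₁ + sin φ₂ cos φ₁ cos Δλ) = 36.99°
Δθ = θ₂ − θ₁ = -56.1°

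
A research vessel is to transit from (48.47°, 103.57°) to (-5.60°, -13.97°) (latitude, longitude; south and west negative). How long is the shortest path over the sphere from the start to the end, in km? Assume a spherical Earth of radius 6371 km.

Haversine: a = sin²(Δφ/2)+cos φ₁ cos φ₂ sin²(Δλ/2) = 0.68907;  σ = 2·atan2(√a,√(1−a))
σ = 112.219° → d = Rσ = 6371·1.95859 = 12478 km

12478 km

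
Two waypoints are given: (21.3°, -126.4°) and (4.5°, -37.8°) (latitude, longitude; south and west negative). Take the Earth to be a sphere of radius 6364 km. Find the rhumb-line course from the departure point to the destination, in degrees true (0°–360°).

Meridional parts: M(φ₁)=+0.3806, M(φ₂)=+0.0786 → ΔM = -0.3020;  Δλ = +1.5464 rad
tan C = Δλ / ΔM = -5.1203 → C = 101.05°

101.1°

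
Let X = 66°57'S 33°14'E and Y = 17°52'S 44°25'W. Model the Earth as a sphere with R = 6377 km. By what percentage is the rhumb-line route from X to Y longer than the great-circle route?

Great circle: σ = 1.2004 rad → d_gc = Rσ = 7654.8 km
Rhumb: Δφ = +0.8567, Δλ = -1.3552, Δψ = +1.2731, q = Δφ/Δψ = 0.6729 → d_rh = R√(Δφ²+q²Δλ²) = 7979.0 km
Excess = (7979.0 − 7654.8) / 7654.8 = 324.2 / 7654.8 = 4.24% ≈ 4.2%

4.2%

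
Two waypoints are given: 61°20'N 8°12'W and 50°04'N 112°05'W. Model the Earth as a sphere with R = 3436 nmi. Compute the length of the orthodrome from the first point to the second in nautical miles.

Haversine: a = sin²(Δφ/2)+cos φ₁ cos φ₂ sin²(Δλ/2) = 0.20054;  σ = 2·atan2(√a,√(1−a))
σ = 53.208° → d = Rσ = 3436·0.92865 = 3191 nmi

3191 nmi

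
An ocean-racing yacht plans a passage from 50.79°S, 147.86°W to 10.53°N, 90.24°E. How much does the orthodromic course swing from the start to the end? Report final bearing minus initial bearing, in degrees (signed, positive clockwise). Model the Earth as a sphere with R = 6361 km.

Initial bearing θ₁ = atan2(sin Δλ cos φ₂, cos φ₁ sin φ₂ − sin φ₁ cos φ₂ cos Δλ) = 251.02°
Final bearing θ₂ = (initial bearing from the destination back to the start) + 180° = 322.55°
Δθ = θ₂ − θ₁ = +71.5°

+71.5°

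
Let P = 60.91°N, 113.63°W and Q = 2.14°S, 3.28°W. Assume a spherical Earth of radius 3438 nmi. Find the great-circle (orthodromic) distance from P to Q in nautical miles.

6098 nmi

cos σ = sin φ₁ sin φ₂ + cos φ₁ cos φ₂ cos Δλ
      = sin(60.91°)sin(-2.14°) + cos(60.91°)cos(-2.14°)cos(110.35°) = -0.2016
σ = 101.630° → d = Rσ = 3438·1.77377 = 6098 nmi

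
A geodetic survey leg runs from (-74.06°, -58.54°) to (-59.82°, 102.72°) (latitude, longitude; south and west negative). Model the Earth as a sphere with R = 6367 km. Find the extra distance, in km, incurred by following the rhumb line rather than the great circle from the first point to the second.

1917 km

Great circle: cos σ = sin φ₁ sin φ₂ + cos φ₁ cos φ₂ cos Δλ,  σ = 0.7947 rad → d_gc = 5060.12 km
Rhumb line: Δψ = +0.6554, q = Δφ/Δψ = 0.3792, d_rh = R√(Δφ²+q²Δλ²) = 6977.57 km
Excess = 6977.57 − 5060.12 = 1917.45 ≈ 1917 km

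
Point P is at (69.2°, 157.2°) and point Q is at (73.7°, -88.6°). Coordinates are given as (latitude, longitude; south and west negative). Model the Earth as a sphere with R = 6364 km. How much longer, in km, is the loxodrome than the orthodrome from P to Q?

594 km

Great circle: cos σ = sin φ₁ sin φ₂ + cos φ₁ cos φ₂ cos Δλ,  σ = 0.5425 rad → d_gc = 3452.8 km
Rhumb line: Δψ = +0.2481, q = Δφ/Δψ = 0.3166, d_rh = R√(Δφ²+q²Δλ²) = 4046.8 km
Excess = 4046.8 − 3452.8 = 594.0 ≈ 594 km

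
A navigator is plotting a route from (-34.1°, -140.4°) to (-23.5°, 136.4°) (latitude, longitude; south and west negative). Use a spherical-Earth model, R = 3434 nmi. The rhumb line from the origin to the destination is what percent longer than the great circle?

2.5%

Great circle: σ = 1.2520 rad → d_gc = Rσ = 4299.2 nmi
Rhumb: Δφ = +0.1850, Δλ = -1.4521, Δψ = +0.2116, q = Δφ/Δψ = 0.8743 → d_rh = R√(Δφ²+q²Δλ²) = 4405.8 nmi
Excess = (4405.8 − 4299.2) / 4299.2 = 106.6 / 4299.2 = 2.48% ≈ 2.5%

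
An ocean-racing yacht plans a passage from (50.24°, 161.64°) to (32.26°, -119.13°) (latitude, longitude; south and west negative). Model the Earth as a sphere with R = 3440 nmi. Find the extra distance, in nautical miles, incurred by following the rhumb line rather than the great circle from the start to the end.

Great circle: cos σ = sin φ₁ sin φ₂ + cos φ₁ cos φ₂ cos Δλ,  σ = 1.0340 rad → d_gc = 3557.0 nmi
Rhumb line: Δψ = -0.4218, q = Δφ/Δψ = 0.7439, d_rh = R√(Δφ²+q²Δλ²) = 3699.8 nmi
Excess = 3699.8 − 3557.0 = 142.8 ≈ 143 nmi

143 nmi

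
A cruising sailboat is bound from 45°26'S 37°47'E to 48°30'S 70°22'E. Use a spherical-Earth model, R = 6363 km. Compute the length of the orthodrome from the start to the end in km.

2474 km

cos σ = sin φ₁ sin φ₂ + cos φ₁ cos φ₂ cos Δλ
      = sin(-45.43°)sin(-48.50°) + cos(-45.43°)cos(-48.50°)cos(32.58°) = 0.9254
σ = 22.274° → d = Rσ = 6363·0.38875 = 2474 km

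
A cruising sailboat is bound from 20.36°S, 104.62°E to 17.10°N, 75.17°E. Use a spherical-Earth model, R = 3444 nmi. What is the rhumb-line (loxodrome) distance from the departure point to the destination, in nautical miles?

2844 nmi

Δψ = ln[tan(π/4+φ₂/2)/tan(π/4+φ₁/2)] = +0.6661;  Δφ = +0.6538 rad,  Δλ = -0.5140 rad
q = Δφ/Δψ = 0.9816
d = R·√(Δφ² + q²Δλ²) = 3444·0.82584 = 2844 nmi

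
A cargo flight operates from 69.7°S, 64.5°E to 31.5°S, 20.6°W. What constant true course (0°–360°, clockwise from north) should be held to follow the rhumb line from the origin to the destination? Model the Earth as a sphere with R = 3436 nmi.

307.5°

Meridional parts: M(φ₁)=-1.7202, M(φ₂)=-0.5798 → ΔM = +1.1404;  Δλ = -1.4853 rad
tan C = Δλ / ΔM = -1.3024 → C = 307.52°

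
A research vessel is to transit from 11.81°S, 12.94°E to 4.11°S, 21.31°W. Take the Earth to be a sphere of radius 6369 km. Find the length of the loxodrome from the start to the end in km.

Δψ = ln[tan(π/4+φ₂/2)/tan(π/4+φ₁/2)] = +0.1358;  Δφ = +0.1344 rad,  Δλ = -0.5978 rad
q = Δφ/Δψ = 0.9896
d = R·√(Δφ² + q²Δλ²) = 6369·0.60663 = 3864 km

3864 km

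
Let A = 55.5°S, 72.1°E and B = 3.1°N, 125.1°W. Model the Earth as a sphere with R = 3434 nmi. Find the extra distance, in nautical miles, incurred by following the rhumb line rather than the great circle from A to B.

1340 nmi

Great circle: cos σ = sin φ₁ sin φ₂ + cos φ₁ cos φ₂ cos Δλ,  σ = 2.1955 rad → d_gc = 7539.3 nmi
Rhumb line: Δψ = +1.2237, q = Δφ/Δψ = 0.8358, d_rh = R√(Δφ²+q²Δλ²) = 8879.4 nmi
Excess = 8879.4 − 7539.3 = 1340.1 ≈ 1340 nmi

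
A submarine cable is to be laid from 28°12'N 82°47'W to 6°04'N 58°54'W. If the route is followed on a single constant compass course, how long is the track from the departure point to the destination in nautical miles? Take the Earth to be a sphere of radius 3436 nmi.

Δψ = ln[tan(π/4+φ₂/2)/tan(π/4+φ₁/2)] = -0.4073;  Δφ = -0.3863 rad,  Δλ = +0.4168 rad
q = Δφ/Δψ = 0.9485
d = R·√(Δφ² + q²Δλ²) = 3436·0.55277 = 1899 nmi

1899 nmi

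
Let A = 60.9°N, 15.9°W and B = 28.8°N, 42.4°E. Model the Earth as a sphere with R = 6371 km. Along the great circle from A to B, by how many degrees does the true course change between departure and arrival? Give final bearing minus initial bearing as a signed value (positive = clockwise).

Initial bearing θ₁ = atan2(sin Δλ cos φ₂, cos φ₁ sin φ₂ − sin φ₁ cos φ₂ cos Δλ) = 102.70°
Final bearing θ₂ = (initial bearing from the destination back to the start) + 180° = 147.22°
Δθ = θ₂ − θ₁ = +44.5°

+44.5°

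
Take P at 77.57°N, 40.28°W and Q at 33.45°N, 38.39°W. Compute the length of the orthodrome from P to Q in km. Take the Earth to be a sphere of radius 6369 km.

4905 km

cos σ = sin φ₁ sin φ₂ + cos φ₁ cos φ₂ cos Δλ
      = sin(77.57°)sin(33.45°) + cos(77.57°)cos(33.45°)cos(1.89°) = 0.7178
σ = 44.128° → d = Rσ = 6369·0.77018 = 4905 km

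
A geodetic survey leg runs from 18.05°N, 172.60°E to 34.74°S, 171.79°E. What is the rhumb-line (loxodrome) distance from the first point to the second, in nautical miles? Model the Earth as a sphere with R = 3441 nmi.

Δψ = ln[tan(π/4+φ₂/2)/tan(π/4+φ₁/2)] = -0.9677;  Δφ = -0.9214 rad,  Δλ = -0.0141 rad
q = Δφ/Δψ = 0.9521
d = R·√(Δφ² + q²Δλ²) = 3441·0.92146 = 3171 nmi

3171 nmi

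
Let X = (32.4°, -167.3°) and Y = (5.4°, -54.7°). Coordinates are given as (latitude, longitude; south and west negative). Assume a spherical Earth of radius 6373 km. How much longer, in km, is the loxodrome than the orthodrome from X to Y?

321 km

Great circle: cos σ = sin φ₁ sin φ₂ + cos φ₁ cos φ₂ cos Δλ,  σ = 1.8469 rad → d_gc = 11770.3 km
Rhumb line: Δψ = -0.5039, q = Δφ/Δψ = 0.9352, d_rh = R√(Δφ²+q²Δλ²) = 12091.7 km
Excess = 12091.7 − 11770.3 = 321.4 ≈ 321 km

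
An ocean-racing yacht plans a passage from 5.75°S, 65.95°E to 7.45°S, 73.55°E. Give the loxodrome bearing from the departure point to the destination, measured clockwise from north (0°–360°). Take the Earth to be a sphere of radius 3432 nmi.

102.7°

Meridional parts: M(φ₁)=-0.1005, M(φ₂)=-0.1304 → ΔM = -0.0299;  Δλ = +0.1326 rad
tan C = Δλ / ΔM = -4.4408 → C = 102.69°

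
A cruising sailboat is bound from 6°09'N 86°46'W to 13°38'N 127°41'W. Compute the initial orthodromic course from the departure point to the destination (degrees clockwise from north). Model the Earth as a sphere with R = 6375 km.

283.7°

N = sin Δλ·cos φ₂ = -0.6365;  D = cos φ₁ sin φ₂ − sin φ₁ cos φ₂ cos Δλ = +0.1557
initial course = atan2(N, D) = 283.74°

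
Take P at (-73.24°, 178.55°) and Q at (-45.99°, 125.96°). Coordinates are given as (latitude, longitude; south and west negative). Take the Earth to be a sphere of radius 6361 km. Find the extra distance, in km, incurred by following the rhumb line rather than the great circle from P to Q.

108 km

Great circle: cos σ = sin φ₁ sin φ₂ + cos φ₁ cos φ₂ cos Δλ,  σ = 0.6260 rad → d_gc = 3981.93 km
Rhumb line: Δψ = +1.0092, q = Δφ/Δψ = 0.4713, d_rh = R√(Δφ²+q²Δλ²) = 4089.44 km
Excess = 4089.44 − 3981.93 = 107.51 ≈ 108 km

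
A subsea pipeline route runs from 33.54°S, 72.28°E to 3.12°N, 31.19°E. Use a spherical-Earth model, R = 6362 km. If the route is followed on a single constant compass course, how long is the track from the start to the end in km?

Δψ = ln[tan(π/4+φ₂/2)/tan(π/4+φ₁/2)] = +0.6765;  Δφ = +0.6398 rad,  Δλ = -0.7172 rad
q = Δφ/Δψ = 0.9458
d = R·√(Δφ² + q²Δλ²) = 6362·0.93247 = 5932 km

5932 km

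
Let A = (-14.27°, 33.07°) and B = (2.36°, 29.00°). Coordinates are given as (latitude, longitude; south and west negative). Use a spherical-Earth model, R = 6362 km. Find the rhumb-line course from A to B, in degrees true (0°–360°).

Meridional parts: M(φ₁)=-0.2517, M(φ₂)=+0.0412 → ΔM = +0.2929;  Δλ = -0.0710 rad
tan C = Δλ / ΔM = -0.2425 → C = 346.37°

346.4°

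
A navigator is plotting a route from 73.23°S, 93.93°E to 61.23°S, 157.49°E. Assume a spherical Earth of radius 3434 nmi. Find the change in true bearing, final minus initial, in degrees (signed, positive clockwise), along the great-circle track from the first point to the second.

Initial bearing θ₁ = atan2(sin Δλ cos φ₂, cos φ₁ sin φ₂ − sin φ₁ cos φ₂ cos Δλ) = 96.32°
Final bearing θ₂ = (initial bearing from the destination back to the start) + 180° = 36.57°
Δθ = θ₂ − θ₁ = -59.7°

-59.7°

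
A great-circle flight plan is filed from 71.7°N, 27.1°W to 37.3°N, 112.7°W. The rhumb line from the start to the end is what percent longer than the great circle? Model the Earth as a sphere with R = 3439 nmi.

6.9%

Great circle: σ = 0.9341 rad → d_gc = Rσ = 3212.5 nmi
Rhumb: Δφ = -0.6004, Δλ = -1.4940, Δψ = -1.1234, q = Δφ/Δψ = 0.5345 → d_rh = R√(Δφ²+q²Δλ²) = 3435.6 nmi
Excess = (3435.6 − 3212.5) / 3212.5 = 223.1 / 3212.5 = 6.94% ≈ 6.9%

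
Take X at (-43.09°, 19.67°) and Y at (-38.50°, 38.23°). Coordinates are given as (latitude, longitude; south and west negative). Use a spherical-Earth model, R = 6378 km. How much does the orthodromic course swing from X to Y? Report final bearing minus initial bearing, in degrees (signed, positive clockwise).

-12.2°

Initial bearing θ₁ = atan2(sin Δλ cos φ₂, cos φ₁ sin φ₂ − sin φ₁ cos φ₂ cos Δλ) = 78.16°
Final bearing θ₂ = (initial bearing from the destination back to the start) + 180° = 65.96°
Δθ = θ₂ − θ₁ = -12.2°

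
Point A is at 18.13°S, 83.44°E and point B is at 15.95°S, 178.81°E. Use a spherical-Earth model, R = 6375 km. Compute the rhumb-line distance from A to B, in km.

10148 km

Δψ = ln[tan(π/4+φ₂/2)/tan(π/4+φ₁/2)] = +0.0398;  Δφ = +0.0380 rad,  Δλ = +1.6645 rad
q = Δφ/Δψ = 0.9560
d = R·√(Δφ² + q²Δλ²) = 6375·1.59179 = 10148 km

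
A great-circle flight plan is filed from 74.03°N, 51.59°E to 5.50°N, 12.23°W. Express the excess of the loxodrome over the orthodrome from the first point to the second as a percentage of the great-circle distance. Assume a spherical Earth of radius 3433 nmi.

2.7%

Great circle: σ = 1.3562 rad → d_gc = Rσ = 4655.8 nmi
Rhumb: Δφ = -1.1961, Δλ = -1.1139, Δψ = -1.8680, q = Δφ/Δψ = 0.6403 → d_rh = R√(Δφ²+q²Δλ²) = 4780.7 nmi
Excess = (4780.7 − 4655.8) / 4655.8 = 124.9 / 4655.8 = 2.68% ≈ 2.7%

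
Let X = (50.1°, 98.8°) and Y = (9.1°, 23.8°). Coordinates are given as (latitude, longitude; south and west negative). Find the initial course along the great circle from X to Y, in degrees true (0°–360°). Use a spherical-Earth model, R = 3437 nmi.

264.3°

θ = atan2( sin Δλ·cos φ₂ ,  cos φ₁ sin φ₂ − sin φ₁ cos φ₂ cos Δλ )
  = atan2(-0.9538, -0.0946) = 264.34°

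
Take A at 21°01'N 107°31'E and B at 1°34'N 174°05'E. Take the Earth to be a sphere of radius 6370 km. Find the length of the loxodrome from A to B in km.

Δψ = ln[tan(π/4+φ₂/2)/tan(π/4+φ₁/2)] = -0.3480;  Δφ = -0.3395 rad,  Δλ = +1.1618 rad
q = Δφ/Δψ = 0.9755
d = R·√(Δφ² + q²Δλ²) = 6370·1.18314 = 7537 km

7537 km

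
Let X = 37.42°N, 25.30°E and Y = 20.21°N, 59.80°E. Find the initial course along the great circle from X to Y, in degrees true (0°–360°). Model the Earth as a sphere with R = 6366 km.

110.2°

θ = atan2( sin Δλ·cos φ₂ ,  cos φ₁ sin φ₂ − sin φ₁ cos φ₂ cos Δλ )
  = atan2(+0.5315, -0.1956) = 110.20°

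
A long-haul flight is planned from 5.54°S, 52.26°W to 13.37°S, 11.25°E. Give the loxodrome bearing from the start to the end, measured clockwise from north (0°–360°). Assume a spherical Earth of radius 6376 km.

Δψ = ln[tan(π/4+φ₂/2)/tan(π/4+φ₁/2)] = -0.1387
Δλ = +1.1085 rad (taken the short way round)
course = atan2(Δλ, Δψ) = 97.13°

97.1°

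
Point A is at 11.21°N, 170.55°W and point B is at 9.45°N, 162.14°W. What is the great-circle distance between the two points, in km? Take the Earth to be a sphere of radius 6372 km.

cos σ = sin φ₁ sin φ₂ + cos φ₁ cos φ₂ cos Δλ
      = sin(11.21°)sin(9.45°) + cos(11.21°)cos(9.45°)cos(8.41°) = 0.9891
σ = 8.458° → d = Rσ = 6372·0.14762 = 941 km

941 km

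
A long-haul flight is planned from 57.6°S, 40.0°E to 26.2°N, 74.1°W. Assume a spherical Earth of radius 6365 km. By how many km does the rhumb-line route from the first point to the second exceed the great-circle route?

Great circle: cos σ = sin φ₁ sin φ₂ + cos φ₁ cos φ₂ cos Δλ,  σ = 2.1762 rad → d_gc = 13851.5 km
Rhumb line: Δψ = +1.7102, q = Δφ/Δψ = 0.8552, d_rh = R√(Δφ²+q²Δλ²) = 14289.1 km
Excess = 14289.1 − 13851.5 = 437.6 ≈ 438 km

438 km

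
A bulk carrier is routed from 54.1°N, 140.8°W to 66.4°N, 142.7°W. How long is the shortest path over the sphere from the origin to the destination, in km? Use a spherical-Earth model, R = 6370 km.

1371 km

cos σ = sin φ₁ sin φ₂ + cos φ₁ cos φ₂ cos Δλ
      = sin(54.10°)sin(66.40°) + cos(54.10°)cos(66.40°)cos(-1.90°) = 0.9769
σ = 12.335° → d = Rσ = 6370·0.21528 = 1371 km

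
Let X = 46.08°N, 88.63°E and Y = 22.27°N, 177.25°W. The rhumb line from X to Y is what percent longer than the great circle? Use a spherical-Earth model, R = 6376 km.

4.5%

Great circle: σ = 1.3419 rad → d_gc = Rσ = 8556.2 km
Rhumb: Δφ = -0.4156, Δλ = +1.6427, Δψ = -0.5094, q = Δφ/Δψ = 0.8157 → d_rh = R√(Δφ²+q²Δλ²) = 8945.4 km
Excess = (8945.4 − 8556.2) / 8556.2 = 389.2 / 8556.2 = 4.549% ≈ 4.5%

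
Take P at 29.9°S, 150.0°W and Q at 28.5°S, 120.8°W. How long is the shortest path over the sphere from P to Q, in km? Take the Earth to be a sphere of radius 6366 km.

2829 km

Haversine: a = sin²(Δφ/2)+cos φ₁ cos φ₂ sin²(Δλ/2) = 0.04856;  σ = 2·atan2(√a,√(1−a))
σ = 25.460° → d = Rσ = 6366·0.44436 = 2829 km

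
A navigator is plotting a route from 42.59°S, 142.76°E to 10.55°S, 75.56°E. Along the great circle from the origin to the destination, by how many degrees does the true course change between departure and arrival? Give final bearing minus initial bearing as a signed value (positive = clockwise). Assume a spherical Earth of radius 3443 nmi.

Initial bearing θ₁ = atan2(sin Δλ cos φ₂, cos φ₁ sin φ₂ − sin φ₁ cos φ₂ cos Δλ) = 277.73°
Final bearing θ₂ = (initial bearing from the destination back to the start) + 180° = 312.09°
Δθ = θ₂ − θ₁ = +34.4°

+34.4°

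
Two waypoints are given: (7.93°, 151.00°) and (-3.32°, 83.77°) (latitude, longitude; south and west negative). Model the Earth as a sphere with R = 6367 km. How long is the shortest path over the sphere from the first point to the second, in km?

Haversine: a = sin²(Δφ/2)+cos φ₁ cos φ₂ sin²(Δλ/2) = 0.31265;  σ = 2·atan2(√a,√(1−a))
σ = 67.994° → d = Rσ = 6367·1.18672 = 7556 km

7556 km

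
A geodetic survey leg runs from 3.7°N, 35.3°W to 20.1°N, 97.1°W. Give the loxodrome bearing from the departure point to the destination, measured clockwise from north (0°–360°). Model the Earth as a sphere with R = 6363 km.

Meridional parts: M(φ₁)=+0.0646, M(φ₂)=+0.3582 → ΔM = +0.2936;  Δλ = -1.0786 rad
tan C = Δλ / ΔM = -3.6736 → C = 285.23°

285.2°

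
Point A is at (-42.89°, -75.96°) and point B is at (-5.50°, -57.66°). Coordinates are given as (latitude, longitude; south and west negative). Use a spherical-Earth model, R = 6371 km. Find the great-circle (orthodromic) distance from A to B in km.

4530 km

Haversine: a = sin²(Δφ/2)+cos φ₁ cos φ₂ sin²(Δλ/2) = 0.12118;  σ = 2·atan2(√a,√(1−a))
σ = 40.744° → d = Rσ = 6371·0.71111 = 4530 km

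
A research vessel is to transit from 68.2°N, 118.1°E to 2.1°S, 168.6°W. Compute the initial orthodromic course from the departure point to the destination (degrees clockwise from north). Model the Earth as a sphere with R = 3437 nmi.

N = sin Δλ·cos φ₂ = +0.9572;  D = cos φ₁ sin φ₂ − sin φ₁ cos φ₂ cos Δλ = -0.2802
initial course = atan2(N, D) = 106.32°

106.3°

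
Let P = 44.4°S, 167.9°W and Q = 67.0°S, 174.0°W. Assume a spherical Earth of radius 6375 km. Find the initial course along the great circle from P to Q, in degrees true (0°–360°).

186.1°

N = sin Δλ·cos φ₂ = -0.0415;  D = cos φ₁ sin φ₂ − sin φ₁ cos φ₂ cos Δλ = -0.3858
initial course = atan2(N, D) = 186.14°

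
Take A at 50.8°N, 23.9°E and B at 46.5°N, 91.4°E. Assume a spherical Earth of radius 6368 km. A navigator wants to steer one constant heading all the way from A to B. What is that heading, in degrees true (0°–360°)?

Δψ = ln[tan(π/4+φ₂/2)/tan(π/4+φ₁/2)] = -0.1137
Δλ = +1.1781 rad (taken the short way round)
course = atan2(Δλ, Δψ) = 95.51°

95.5°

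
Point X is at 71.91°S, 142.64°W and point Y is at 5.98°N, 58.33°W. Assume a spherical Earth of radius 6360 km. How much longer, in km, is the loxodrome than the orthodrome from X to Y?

422 km

Great circle: cos σ = sin φ₁ sin φ₂ + cos φ₁ cos φ₂ cos Δλ,  σ = 1.6393 rad → d_gc = 10425.71 km
Rhumb line: Δψ = +1.9422, q = Δφ/Δψ = 0.6999, d_rh = R√(Δφ²+q²Δλ²) = 10847.24 km
Excess = 10847.24 − 10425.71 = 421.53 ≈ 422 km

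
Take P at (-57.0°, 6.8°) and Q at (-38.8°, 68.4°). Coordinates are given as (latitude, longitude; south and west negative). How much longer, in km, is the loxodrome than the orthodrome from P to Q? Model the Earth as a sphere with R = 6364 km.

138 km

Great circle: cos σ = sin φ₁ sin φ₂ + cos φ₁ cos φ₂ cos Δλ,  σ = 0.7563 rad → d_gc = 4812.9 km
Rhumb line: Δψ = +0.4809, q = Δφ/Δψ = 0.6606, d_rh = R√(Δφ²+q²Δλ²) = 4951.2 km
Excess = 4951.2 − 4812.9 = 138.3 ≈ 138 km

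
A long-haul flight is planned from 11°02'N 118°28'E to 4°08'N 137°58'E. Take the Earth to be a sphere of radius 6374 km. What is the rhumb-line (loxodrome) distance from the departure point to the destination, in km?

2282 km

Δψ = ln[tan(π/4+φ₂/2)/tan(π/4+φ₁/2)] = -0.1216;  Δφ = -0.1204 rad,  Δλ = +0.3403 rad
q = Δφ/Δψ = 0.9906
d = R·√(Δφ² + q²Δλ²) = 6374·0.35801 = 2282 km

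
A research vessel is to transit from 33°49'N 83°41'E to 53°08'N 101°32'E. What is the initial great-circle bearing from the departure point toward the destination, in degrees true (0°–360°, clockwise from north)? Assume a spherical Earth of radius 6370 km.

27.9°

N = sin Δλ·cos φ₂ = +0.1839;  D = cos φ₁ sin φ₂ − sin φ₁ cos φ₂ cos Δλ = +0.3469
initial course = atan2(N, D) = 27.93°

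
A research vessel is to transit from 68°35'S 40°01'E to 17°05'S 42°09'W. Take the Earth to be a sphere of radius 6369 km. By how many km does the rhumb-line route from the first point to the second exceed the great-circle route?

Great circle: cos σ = sin φ₁ sin φ₂ + cos φ₁ cos φ₂ cos Δλ,  σ = 1.2440 rad → d_gc = 7922.8 km
Rhumb line: Δψ = +1.3628, q = Δφ/Δψ = 0.6596, d_rh = R√(Δφ²+q²Δλ²) = 8310.5 km
Excess = 8310.5 − 7922.8 = 387.7 ≈ 388 km

388 km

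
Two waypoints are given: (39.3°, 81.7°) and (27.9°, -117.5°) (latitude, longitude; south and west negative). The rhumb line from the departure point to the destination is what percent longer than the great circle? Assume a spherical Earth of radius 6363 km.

21.3%

Great circle: σ = 1.9278 rad → d_gc = Rσ = 12266.6 km
Rhumb: Δφ = -0.1990, Δλ = +2.8065, Δψ = -0.2396, q = Δφ/Δψ = 0.8303 → d_rh = R√(Δφ²+q²Δλ²) = 14881.7 km
Excess = (14881.7 − 12266.6) / 12266.6 = 2615.1 / 12266.6 = 21.32% ≈ 21.3%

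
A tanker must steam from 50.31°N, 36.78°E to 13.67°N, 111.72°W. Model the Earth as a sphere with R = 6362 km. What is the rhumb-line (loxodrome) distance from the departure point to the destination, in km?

Δψ = ln[tan(π/4+φ₂/2)/tan(π/4+φ₁/2)] = -0.7782;  Δφ = -0.6395 rad,  Δλ = -2.5918 rad
q = Δφ/Δψ = 0.8217
d = R·√(Δφ² + q²Δλ²) = 6362·2.22365 = 14147 km

14147 km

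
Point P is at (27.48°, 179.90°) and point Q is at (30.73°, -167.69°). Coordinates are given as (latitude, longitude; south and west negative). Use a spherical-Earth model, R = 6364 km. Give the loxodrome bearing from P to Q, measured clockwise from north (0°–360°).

Δψ = ln[tan(π/4+φ₂/2)/tan(π/4+φ₁/2)] = +0.0649
Δλ = +0.2166 rad (taken the short way round)
course = atan2(Δλ, Δψ) = 73.31°

73.3°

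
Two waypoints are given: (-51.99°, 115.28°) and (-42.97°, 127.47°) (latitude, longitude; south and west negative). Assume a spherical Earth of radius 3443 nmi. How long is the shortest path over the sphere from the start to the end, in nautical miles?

732 nmi

cos σ = sin φ₁ sin φ₂ + cos φ₁ cos φ₂ cos Δλ
      = sin(-51.99°)sin(-42.97°) + cos(-51.99°)cos(-42.97°)cos(12.19°) = 0.9775
σ = 12.184° → d = Rσ = 3443·0.21265 = 732 nmi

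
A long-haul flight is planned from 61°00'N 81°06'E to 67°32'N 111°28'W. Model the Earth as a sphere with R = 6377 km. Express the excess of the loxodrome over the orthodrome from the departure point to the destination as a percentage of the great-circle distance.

Great circle: σ = 0.8926 rad → d_gc = Rσ = 5692.0 km
Rhumb: Δφ = +0.1140, Δλ = +2.9223, Δψ = +0.2640, q = Δφ/Δψ = 0.4319 → d_rh = R√(Δφ²+q²Δλ²) = 8081.6 km
Excess = (8081.6 − 5692.0) / 5692.0 = 2389.6 / 5692.0 = 41.98% ≈ 42.0%

42.0%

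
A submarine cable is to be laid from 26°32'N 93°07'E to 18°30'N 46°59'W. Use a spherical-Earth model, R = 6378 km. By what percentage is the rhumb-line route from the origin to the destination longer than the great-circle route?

Great circle: σ = 2.1050 rad → d_gc = Rσ = 13425.6 km
Rhumb: Δφ = -0.1402, Δλ = -2.4452, Δψ = -0.1519, q = Δφ/Δψ = 0.9228 → d_rh = R√(Δφ²+q²Δλ²) = 14418.5 km
Excess = (14418.5 − 13425.6) / 13425.6 = 992.9 / 13425.6 = 7.40% ≈ 7.4%

7.4%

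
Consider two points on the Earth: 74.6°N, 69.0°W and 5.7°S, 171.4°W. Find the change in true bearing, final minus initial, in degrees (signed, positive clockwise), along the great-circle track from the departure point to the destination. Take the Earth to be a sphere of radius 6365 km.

-85.3°

At departure: θ₁ = atan2(sin Δλ cos φ₂, cos φ₁ sin φ₂ − sin φ₁ cos φ₂ cos Δλ) = 280.47°
At arrival: θ₂ = atan2(sin Δλ cos φ₁, −cos φ₂ sin φ₁ + sin φ₂ cos φ₁ cos Δλ) = 195.21°
Δθ = θ₂ − θ₁ = -85.3°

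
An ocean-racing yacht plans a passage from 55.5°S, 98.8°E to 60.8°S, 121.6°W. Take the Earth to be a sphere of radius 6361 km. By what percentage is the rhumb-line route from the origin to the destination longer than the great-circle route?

Great circle: σ = 1.0368 rad → d_gc = Rσ = 6595.2 km
Rhumb: Δφ = -0.0925, Δλ = +2.4365, Δψ = -0.1757, q = Δφ/Δψ = 0.5265 → d_rh = R√(Δφ²+q²Δλ²) = 8181.6 km
Excess = (8181.6 − 6595.2) / 6595.2 = 1586.4 / 6595.2 = 24.054% ≈ 24.1%

24.1%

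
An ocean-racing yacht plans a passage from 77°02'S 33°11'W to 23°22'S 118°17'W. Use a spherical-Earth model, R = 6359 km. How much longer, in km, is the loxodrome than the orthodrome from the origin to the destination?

459 km

Great circle: cos σ = sin φ₁ sin φ₂ + cos φ₁ cos φ₂ cos Δλ,  σ = 1.1548 rad → d_gc = 7343.4 km
Rhumb line: Δψ = +1.7551, q = Δφ/Δψ = 0.5337, d_rh = R√(Δφ²+q²Δλ²) = 7802.8 km
Excess = 7802.8 − 7343.4 = 459.4 ≈ 459 km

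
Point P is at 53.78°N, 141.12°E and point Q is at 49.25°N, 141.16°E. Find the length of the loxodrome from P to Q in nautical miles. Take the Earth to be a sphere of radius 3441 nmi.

272 nmi

Δψ = ln[tan(π/4+φ₂/2)/tan(π/4+φ₁/2)] = -0.1272;  Δφ = -0.0791 rad,  Δλ = +0.0007 rad
q = Δφ/Δψ = 0.6216
d = R·√(Δφ² + q²Δλ²) = 3441·0.07906 = 272 nmi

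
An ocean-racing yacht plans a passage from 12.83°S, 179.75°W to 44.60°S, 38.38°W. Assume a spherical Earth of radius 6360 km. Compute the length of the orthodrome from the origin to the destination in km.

cos σ = sin φ₁ sin φ₂ + cos φ₁ cos φ₂ cos Δλ
      = sin(-12.83°)sin(-44.60°) + cos(-12.83°)cos(-44.60°)cos(141.37°) = -0.3864
σ = 112.732° → d = Rσ = 6360·1.96755 = 12514 km

12514 km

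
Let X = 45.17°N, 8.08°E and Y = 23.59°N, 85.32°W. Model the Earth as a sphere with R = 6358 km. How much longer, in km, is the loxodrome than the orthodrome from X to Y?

Great circle: cos σ = sin φ₁ sin φ₂ + cos φ₁ cos φ₂ cos Δλ,  σ = 1.3228 rad → d_gc = 8410.1 km
Rhumb line: Δψ = -0.4617, q = Δφ/Δψ = 0.8158, d_rh = R√(Δφ²+q²Δλ²) = 8787.5 km
Excess = 8787.5 − 8410.1 = 377.4 ≈ 377 km

377 km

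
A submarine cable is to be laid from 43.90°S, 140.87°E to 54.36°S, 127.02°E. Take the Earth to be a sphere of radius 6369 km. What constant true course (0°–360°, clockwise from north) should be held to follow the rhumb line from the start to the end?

220.8°

Δψ = ln[tan(π/4+φ₂/2)/tan(π/4+φ₁/2)] = -0.2804
Δλ = -0.2417 rad (taken the short way round)
course = atan2(Δλ, Δψ) = 220.76°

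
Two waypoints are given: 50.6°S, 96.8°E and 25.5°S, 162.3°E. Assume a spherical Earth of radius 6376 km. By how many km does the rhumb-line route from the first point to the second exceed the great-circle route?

144 km

Great circle: cos σ = sin φ₁ sin φ₂ + cos φ₁ cos φ₂ cos Δλ,  σ = 0.9640 rad → d_gc = 6146.4 km
Rhumb line: Δψ = +0.5666, q = Δφ/Δψ = 0.7732, d_rh = R√(Δφ²+q²Δλ²) = 6290.3 km
Excess = 6290.3 − 6146.4 = 143.9 ≈ 144 km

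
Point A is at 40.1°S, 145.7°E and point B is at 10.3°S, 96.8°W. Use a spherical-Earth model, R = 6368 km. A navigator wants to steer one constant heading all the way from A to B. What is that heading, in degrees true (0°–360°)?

74.1°

Meridional parts: M(φ₁)=-0.7652, M(φ₂)=-0.1807 → ΔM = +0.5844;  Δλ = +2.0508 rad
tan C = Δλ / ΔM = +3.5089 → C = 74.09°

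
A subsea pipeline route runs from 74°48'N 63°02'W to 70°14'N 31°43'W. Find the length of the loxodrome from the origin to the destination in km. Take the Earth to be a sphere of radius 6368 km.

1157 km

Δψ = ln[tan(π/4+φ₂/2)/tan(π/4+φ₁/2)] = -0.2668;  Δφ = -0.0797 rad,  Δλ = +0.5466 rad
q = Δφ/Δψ = 0.2987
d = R·√(Δφ² + q²Δλ²) = 6368·0.18170 = 1157 km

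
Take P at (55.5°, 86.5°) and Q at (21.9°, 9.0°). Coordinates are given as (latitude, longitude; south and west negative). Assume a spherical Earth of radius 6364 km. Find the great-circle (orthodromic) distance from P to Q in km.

cos σ = sin φ₁ sin φ₂ + cos φ₁ cos φ₂ cos Δλ
      = sin(55.50°)sin(21.90°) + cos(55.50°)cos(21.90°)cos(-77.50°) = 0.4211
σ = 65.094° → d = Rσ = 6364·1.13610 = 7230 km

7230 km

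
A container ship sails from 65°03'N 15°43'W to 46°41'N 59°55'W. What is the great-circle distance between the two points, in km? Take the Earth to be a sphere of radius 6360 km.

cos σ = sin φ₁ sin φ₂ + cos φ₁ cos φ₂ cos Δλ
      = sin(65.05°)sin(46.68°) + cos(65.05°)cos(46.68°)cos(-44.20°) = 0.8671
σ = 29.872° → d = Rσ = 6360·0.52137 = 3316 km

3316 km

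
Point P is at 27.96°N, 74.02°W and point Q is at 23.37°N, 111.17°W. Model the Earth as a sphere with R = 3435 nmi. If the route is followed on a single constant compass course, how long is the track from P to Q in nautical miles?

2025 nmi

Rhumb course C = atan2(Δλ, Δψ) with Δψ = ln[tan(π/4+φ₂/2)/tan(π/4+φ₁/2)] = -0.0889, Δλ = -0.6484 → C = 262.19°
d = R·|Δφ| / |cos C| = 3435·0.08011 / 0.13586 = 2025 nmi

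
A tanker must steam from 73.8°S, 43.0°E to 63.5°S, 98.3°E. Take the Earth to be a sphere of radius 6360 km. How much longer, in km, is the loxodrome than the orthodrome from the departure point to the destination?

Great circle: cos σ = sin φ₁ sin φ₂ + cos φ₁ cos φ₂ cos Δλ,  σ = 0.3757 rad → d_gc = 2389.2 km
Rhumb line: Δψ = +0.5035, q = Δφ/Δψ = 0.3570, d_rh = R√(Δφ²+q²Δλ²) = 2472.0 km
Excess = 2472.0 − 2389.2 = 82.8 ≈ 83 km

83 km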